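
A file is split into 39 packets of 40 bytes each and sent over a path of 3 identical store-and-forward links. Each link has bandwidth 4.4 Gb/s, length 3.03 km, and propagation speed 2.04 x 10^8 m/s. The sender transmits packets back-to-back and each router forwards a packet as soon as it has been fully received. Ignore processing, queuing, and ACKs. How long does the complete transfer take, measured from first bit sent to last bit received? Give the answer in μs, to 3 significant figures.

47.5 μs

Per-hop transmission t_tx = L/R = 320/4400000000 = 0.0727273 μs.
Per-hop propagation t_prop = 3030/204000000 = 14.8529 μs.
Pipeline fill: first packet needs 3·t_tx to clear all hops; remaining 38 packets each add one t_tx.
Total = (3+39-1)·t_tx + 3·t_prop = 41·0.0727273 + 3·14.8529 = 47.5 μs.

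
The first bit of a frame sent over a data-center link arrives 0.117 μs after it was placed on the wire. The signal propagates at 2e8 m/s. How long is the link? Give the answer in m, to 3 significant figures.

23.4 m

d = s × t_prop = 200000000 × 1.17e-07 = 23.4 m.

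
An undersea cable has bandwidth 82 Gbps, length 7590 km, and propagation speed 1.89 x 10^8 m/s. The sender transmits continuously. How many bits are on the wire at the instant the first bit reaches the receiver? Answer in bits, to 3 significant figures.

3290000000 bits

Propagation delay = 7590000 / 189000000 = 0.0401587 s.
BDP = R × t_prop = 82000000000 × 0.0401587 = 3293020000 bits.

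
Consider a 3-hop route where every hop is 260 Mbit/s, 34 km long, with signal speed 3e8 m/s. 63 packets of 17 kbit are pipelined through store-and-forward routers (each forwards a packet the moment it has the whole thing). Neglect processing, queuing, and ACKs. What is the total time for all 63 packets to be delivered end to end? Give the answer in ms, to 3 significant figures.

4.59 ms

Per-hop transmission t_tx = L/R = 17000/260000000 = 0.0653846 ms.
Per-hop propagation t_prop = 34000/300000000 = 0.113333 ms.
Pipeline fill: first packet needs 3·t_tx to clear all hops; remaining 62 packets each add one t_tx.
Total = (3+63-1)·t_tx + 3·t_prop = 65·0.0653846 + 3·0.113333 = 4.59 ms.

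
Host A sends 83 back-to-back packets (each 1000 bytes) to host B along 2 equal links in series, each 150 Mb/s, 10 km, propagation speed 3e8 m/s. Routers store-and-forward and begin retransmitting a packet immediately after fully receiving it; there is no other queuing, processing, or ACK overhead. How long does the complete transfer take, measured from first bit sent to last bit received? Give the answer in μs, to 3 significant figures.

4550 μs

Per-hop transmission t_tx = L/R = 8000/150000000 = 53.3333 μs.
Per-hop propagation t_prop = 10000/300000000 = 33.3333 μs.
Pipeline fill: first packet needs 2·t_tx to clear all hops; remaining 82 packets each add one t_tx.
Total = (2+83-1)·t_tx + 2·t_prop = 84·53.3333 + 2·33.3333 = 4550 μs.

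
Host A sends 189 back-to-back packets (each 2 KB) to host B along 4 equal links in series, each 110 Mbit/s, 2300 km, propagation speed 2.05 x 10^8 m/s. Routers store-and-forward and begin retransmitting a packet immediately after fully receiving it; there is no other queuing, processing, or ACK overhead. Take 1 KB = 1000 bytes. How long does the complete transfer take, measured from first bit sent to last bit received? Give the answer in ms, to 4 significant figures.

72.81 ms

Per-hop transmission t_tx = L/R = 16000/110000000 = 0.145455 ms.
Per-hop propagation t_prop = 2300000/2.05e+08 = 11.2195 ms.
Pipeline fill: first packet needs 4·t_tx to clear all hops; remaining 188 packets each add one t_tx.
Total = (4+189-1)·t_tx + 4·t_prop = 192·0.145455 + 4·11.2195 = 72.81 ms.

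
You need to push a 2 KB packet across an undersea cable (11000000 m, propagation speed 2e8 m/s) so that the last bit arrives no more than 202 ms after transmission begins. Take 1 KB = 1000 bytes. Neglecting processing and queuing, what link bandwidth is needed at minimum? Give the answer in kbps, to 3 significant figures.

L = 16000 bits.
Propagation delay = 11000000 / 200000000 = 55 ms.
Transmission budget = 202 − 55 = 147 ms.
R ≥ L / t_tx = 16000 bits / 0.147 s = 109 kbps.

109 kbps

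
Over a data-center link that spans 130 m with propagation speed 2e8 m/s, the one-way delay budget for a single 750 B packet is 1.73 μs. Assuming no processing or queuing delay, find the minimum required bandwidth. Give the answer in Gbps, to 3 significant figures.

5.56 Gbps

L = 6000 bits.
Propagation delay = 130 / 200000000 = 0.65 μs.
Transmission budget = 1.73 − 0.65 = 1.08 μs.
R ≥ L / t_tx = 6000 bits / 1.08e-06 s = 5.56 Gbps.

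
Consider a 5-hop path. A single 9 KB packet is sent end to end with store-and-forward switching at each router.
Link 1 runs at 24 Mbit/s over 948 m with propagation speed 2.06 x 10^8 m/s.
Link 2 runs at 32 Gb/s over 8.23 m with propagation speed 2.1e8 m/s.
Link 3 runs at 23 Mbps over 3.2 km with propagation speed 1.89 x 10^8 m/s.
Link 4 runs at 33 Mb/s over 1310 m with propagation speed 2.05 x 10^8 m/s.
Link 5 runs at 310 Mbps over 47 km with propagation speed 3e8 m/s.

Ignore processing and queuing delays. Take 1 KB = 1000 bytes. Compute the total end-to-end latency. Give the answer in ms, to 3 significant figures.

L = 72000 bits.
Transmission delays (L/R per hop): 3, 0.00225, 3.13043, 2.18182, 0.232258 ms; sum = 8.54676 ms.
Propagation delays (d/s per hop): 0.00460194, 3.91905e-05, 0.0169312, 0.00639024, 0.156667 ms; sum = 0.184629 ms.
End-to-end = 8.73 ms.

8.73 ms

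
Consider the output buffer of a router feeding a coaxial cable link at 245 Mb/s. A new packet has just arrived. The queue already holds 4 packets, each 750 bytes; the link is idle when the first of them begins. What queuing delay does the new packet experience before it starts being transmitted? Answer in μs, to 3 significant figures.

Each queued packet: L/R = 6000/245000000 = 24.4898 μs.
4 queued → 97.9592 μs.
Queuing delay = 98.0 μs.

98.0 μs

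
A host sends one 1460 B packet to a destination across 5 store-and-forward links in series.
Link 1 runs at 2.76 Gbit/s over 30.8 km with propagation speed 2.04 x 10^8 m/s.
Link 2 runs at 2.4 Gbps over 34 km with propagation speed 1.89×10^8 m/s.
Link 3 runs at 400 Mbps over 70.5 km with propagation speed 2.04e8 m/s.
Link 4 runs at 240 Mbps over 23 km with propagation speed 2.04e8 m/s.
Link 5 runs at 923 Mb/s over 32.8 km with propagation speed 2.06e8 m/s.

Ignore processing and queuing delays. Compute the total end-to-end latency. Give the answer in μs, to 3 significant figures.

L = 1460 × 8 = 11680 bits.
Transmission delays (L/R per hop): 4.23188, 4.86667, 29.2, 48.6667, 12.6544 μs; sum = 99.6196 μs.
Propagation delays (d/s per hop): 150.98, 179.894, 345.588, 112.745, 159.223 μs; sum = 948.431 μs.
End-to-end = 1050 μs.

1050 μs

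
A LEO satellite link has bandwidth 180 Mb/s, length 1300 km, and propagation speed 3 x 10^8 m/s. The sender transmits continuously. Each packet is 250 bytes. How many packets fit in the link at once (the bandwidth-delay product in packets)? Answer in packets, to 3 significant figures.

Propagation delay = 1300000 / 300000000 = 0.00433333 s.
BDP = R × t_prop = 180000000 × 0.00433333 = 780000 bits.
In packets of 2000 bits: 390 packets.

390 packets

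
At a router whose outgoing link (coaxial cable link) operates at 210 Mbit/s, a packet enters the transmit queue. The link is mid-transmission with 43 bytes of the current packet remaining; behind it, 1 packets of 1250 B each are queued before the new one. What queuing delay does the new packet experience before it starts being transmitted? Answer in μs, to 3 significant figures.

Each queued packet: L/R = 10000/210000000 = 47.619 μs.
1 queued → 47.619 μs.
Plus remaining 344 bits of current packet: 1.6381 μs.
Queuing delay = 49.3 μs.

49.3 μs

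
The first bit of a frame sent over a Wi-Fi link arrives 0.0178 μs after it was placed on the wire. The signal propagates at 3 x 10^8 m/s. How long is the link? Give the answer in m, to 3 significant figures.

d = s × t_prop = 300000000 × 1.78e-08 = 5.34 m.

5.34 m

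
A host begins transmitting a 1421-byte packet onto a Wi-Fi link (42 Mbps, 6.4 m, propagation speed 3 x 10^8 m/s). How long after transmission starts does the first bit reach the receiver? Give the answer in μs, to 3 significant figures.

First bit experiences only propagation delay: d/s = 6.4/300000000 = 0.0213 μs.

0.0213 μs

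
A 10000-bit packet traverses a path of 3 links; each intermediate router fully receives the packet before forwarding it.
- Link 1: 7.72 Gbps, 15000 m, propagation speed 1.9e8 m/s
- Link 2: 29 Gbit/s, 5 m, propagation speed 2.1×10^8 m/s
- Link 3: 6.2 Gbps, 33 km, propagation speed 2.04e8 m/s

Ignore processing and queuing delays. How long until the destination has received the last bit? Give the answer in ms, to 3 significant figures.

Transmission delays (L/R per hop): 0.00129534, 0.000344828, 0.0016129 ms; sum = 0.00325307 ms.
Propagation delays (d/s per hop): 0.0789474, 2.38095e-05, 0.161765 ms; sum = 0.240736 ms.
End-to-end = 0.244 ms.

0.244 ms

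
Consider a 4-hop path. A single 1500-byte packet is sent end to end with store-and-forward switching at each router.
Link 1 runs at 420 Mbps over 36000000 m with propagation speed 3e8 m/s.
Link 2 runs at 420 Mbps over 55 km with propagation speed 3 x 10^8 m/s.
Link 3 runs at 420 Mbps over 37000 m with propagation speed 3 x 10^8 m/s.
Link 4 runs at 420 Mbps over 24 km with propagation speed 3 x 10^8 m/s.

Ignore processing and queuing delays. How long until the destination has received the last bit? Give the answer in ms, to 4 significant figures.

L = 1500 × 8 = 12000 bits.
Transmission delay per hop = L/R = 12000/420000000 = 0.0285714 ms; 4 hops → 0.114286 ms.
Propagation delays (d/s per hop): 120, 0.183333, 0.123333, 0.08 ms; sum = 120.387 ms.
End-to-end = 120.5 ms.

120.5 ms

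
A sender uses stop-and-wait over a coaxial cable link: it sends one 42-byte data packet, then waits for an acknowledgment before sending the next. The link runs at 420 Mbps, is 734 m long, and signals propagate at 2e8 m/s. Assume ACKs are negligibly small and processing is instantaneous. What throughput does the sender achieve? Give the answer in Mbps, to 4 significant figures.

t_tx = L/R = 336/420000000 = 8e-07 s.
t_prop = 734/200000000 = 3.67e-06 s; RTT = 7.34e-06 s.
Cycle = t_tx + RTT = 8.14e-06 s.
Throughput = L / cycle = 336 / 8.14e-06 = 41.28 Mbps.

41.28 Mbps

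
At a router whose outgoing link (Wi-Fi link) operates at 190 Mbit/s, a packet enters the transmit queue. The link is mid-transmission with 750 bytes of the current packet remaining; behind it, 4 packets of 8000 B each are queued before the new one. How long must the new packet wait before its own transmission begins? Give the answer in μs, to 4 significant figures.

Each queued packet: L/R = 64000/190000000 = 336.842 μs.
4 queued → 1347.37 μs.
Plus remaining 6000 bits of current packet: 31.5789 μs.
Queuing delay = 1379 μs.

1379 μs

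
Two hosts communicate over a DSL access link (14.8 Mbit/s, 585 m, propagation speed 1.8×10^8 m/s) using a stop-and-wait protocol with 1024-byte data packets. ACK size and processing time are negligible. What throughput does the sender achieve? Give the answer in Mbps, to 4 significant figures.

14.63 Mbps

t_tx = L/R = 8192/14800000 = 0.000553514 s.
t_prop = 585/180000000 = 3.25e-06 s; RTT = 6.5e-06 s.
Cycle = t_tx + RTT = 0.000560014 s.
Throughput = L / cycle = 8192 / 0.000560014 = 14.63 Mbps.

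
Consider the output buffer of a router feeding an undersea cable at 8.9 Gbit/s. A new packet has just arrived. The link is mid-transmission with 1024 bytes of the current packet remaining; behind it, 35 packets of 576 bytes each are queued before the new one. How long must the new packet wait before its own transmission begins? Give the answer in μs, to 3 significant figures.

19.0 μs

Each queued packet: L/R = 4608/8900000000 = 0.517753 μs.
35 queued → 18.1213 μs.
Plus remaining 8192 bits of current packet: 0.920449 μs.
Queuing delay = 19.0 μs.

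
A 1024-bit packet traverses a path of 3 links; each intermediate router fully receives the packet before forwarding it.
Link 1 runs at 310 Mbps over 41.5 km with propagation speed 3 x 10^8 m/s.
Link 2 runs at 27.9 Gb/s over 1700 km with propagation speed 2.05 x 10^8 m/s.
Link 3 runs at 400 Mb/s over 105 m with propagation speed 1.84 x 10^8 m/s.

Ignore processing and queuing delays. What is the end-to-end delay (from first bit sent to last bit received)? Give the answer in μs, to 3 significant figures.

Transmission delays (L/R per hop): 3.30323, 0.0367025, 2.56 μs; sum = 5.89993 μs.
Propagation delays (d/s per hop): 138.333, 8292.68, 0.570652 μs; sum = 8431.59 μs.
End-to-end = 8440 μs.

8440 μs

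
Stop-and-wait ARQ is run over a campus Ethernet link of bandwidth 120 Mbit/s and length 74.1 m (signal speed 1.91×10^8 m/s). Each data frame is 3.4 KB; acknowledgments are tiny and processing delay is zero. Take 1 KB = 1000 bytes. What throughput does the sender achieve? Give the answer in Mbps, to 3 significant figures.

120 Mbps

t_tx = L/R = 27200/120000000 = 0.000226667 s.
t_prop = 74.1/191000000 = 3.87958e-07 s; RTT = 7.75916e-07 s.
Cycle = t_tx + RTT = 0.000227443 s.
Throughput = L / cycle = 27200 / 0.000227443 = 120 Mbps.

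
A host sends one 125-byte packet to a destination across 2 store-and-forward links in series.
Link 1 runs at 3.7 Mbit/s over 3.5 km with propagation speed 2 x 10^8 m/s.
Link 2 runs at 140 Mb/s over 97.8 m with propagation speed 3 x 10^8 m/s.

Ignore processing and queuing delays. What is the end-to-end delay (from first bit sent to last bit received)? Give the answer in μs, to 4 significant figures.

295.2 μs

L = 125 × 8 = 1000 bits.
Transmission delays (L/R per hop): 270.27, 7.14286 μs; sum = 277.413 μs.
Propagation delays (d/s per hop): 17.5, 0.326 μs; sum = 17.826 μs.
End-to-end = 295.2 μs.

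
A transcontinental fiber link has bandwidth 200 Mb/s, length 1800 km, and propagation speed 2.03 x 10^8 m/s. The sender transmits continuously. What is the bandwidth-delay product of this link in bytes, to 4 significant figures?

Propagation delay = 1800000 / 2.03e+08 = 0.008867 s.
BDP = R × t_prop = 200000000 × 0.008867 = 1773400 bits.
In bytes: 1773400/8 = 221700 bytes.

221700 bytes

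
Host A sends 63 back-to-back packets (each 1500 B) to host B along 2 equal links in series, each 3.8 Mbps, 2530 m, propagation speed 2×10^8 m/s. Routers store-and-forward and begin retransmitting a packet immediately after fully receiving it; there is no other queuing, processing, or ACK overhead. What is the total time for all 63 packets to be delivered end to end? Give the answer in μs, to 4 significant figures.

Per-hop transmission t_tx = L/R = 12000/3800000 = 3157.89 μs.
Per-hop propagation t_prop = 2530/200000000 = 12.65 μs.
Pipeline fill: first packet needs 2·t_tx to clear all hops; remaining 62 packets each add one t_tx.
Total = (2+63-1)·t_tx + 2·t_prop = 64·3157.89 + 2·12.65 = 202100 μs.

202100 μs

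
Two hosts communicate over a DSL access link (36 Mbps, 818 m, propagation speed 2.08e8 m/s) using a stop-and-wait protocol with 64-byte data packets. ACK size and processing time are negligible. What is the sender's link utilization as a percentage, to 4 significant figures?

t_tx = L/R = 512/36000000 = 1.42222e-05 s.
t_prop = 818/208000000 = 3.93269e-06 s; RTT = 7.86538e-06 s.
Cycle = t_tx + RTT = 2.20876e-05 s.
Utilization = t_tx / cycle = 1.42222e-05/2.20876e-05 = 64.39 %.

64.39 %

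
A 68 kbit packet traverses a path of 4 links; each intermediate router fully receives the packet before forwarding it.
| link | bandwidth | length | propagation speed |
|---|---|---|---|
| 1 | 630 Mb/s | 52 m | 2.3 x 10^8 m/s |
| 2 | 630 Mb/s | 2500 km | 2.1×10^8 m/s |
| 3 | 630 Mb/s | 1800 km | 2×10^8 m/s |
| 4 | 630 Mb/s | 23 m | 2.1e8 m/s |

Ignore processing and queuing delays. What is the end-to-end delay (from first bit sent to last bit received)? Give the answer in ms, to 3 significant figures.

L = 68000 bits.
Transmission delay per hop = L/R = 68000/630000000 = 0.107937 ms; 4 hops → 0.431746 ms.
Propagation delays (d/s per hop): 0.000226087, 11.9048, 9, 0.000109524 ms; sum = 20.9051 ms.
End-to-end = 21.3 ms.

21.3 ms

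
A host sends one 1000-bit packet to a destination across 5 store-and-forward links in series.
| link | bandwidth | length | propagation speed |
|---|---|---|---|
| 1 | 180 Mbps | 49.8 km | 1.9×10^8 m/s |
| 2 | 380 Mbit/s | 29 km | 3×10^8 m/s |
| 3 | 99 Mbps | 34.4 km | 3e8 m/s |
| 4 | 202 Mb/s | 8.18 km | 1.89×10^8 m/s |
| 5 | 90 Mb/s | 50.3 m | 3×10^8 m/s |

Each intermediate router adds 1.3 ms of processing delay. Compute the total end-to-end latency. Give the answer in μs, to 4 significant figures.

5751 μs

Transmission delays (L/R per hop): 5.55556, 2.63158, 10.101, 4.9505, 11.1111 μs; sum = 34.3498 μs.
Propagation delays (d/s per hop): 262.105, 96.6667, 114.667, 43.2804, 0.167667 μs; sum = 516.887 μs.
Processing at 4 router(s): 4 × 1.3 ms = 5200 μs.
End-to-end = 5751 μs.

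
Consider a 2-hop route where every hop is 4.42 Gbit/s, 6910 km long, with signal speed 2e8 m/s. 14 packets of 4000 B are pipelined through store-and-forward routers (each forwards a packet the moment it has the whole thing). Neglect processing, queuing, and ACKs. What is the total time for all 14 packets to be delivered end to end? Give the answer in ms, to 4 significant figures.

Per-hop transmission t_tx = L/R = 32000/4420000000 = 0.00723982 ms.
Per-hop propagation t_prop = 6910000/200000000 = 34.55 ms.
Pipeline fill: first packet needs 2·t_tx to clear all hops; remaining 13 packets each add one t_tx.
Total = (2+14-1)·t_tx + 2·t_prop = 15·0.00723982 + 2·34.55 = 69.21 ms.

69.21 ms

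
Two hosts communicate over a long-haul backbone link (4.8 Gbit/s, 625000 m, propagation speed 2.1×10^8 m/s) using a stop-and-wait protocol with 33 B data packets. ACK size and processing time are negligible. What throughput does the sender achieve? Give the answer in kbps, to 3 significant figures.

t_tx = L/R = 264/4800000000 = 5.5e-08 s.
t_prop = 625000/210000000 = 0.00297619 s; RTT = 0.00595238 s.
Cycle = t_tx + RTT = 0.00595244 s.
Throughput = L / cycle = 264 / 0.00595244 = 44.4 kbps.

44.4 kbps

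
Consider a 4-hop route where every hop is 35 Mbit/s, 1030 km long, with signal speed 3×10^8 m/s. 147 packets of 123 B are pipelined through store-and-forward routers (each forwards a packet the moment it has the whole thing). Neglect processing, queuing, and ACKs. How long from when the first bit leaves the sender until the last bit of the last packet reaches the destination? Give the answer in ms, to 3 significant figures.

18.0 ms

Per-hop transmission t_tx = L/R = 984/35000000 = 0.0281143 ms.
Per-hop propagation t_prop = 1030000/300000000 = 3.43333 ms.
Pipeline fill: first packet needs 4·t_tx to clear all hops; remaining 146 packets each add one t_tx.
Total = (4+147-1)·t_tx + 4·t_prop = 150·0.0281143 + 4·3.43333 = 18.0 ms.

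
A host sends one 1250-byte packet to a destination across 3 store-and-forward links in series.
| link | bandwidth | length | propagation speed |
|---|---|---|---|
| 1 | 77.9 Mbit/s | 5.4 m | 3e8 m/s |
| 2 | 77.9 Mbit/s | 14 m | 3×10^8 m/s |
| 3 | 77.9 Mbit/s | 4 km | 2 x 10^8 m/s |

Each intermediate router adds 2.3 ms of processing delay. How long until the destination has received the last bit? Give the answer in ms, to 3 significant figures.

L = 1250 × 8 = 10000 bits.
Transmission delay per hop = L/R = 10000/77900000 = 0.12837 ms; 3 hops → 0.385109 ms.
Propagation delays (d/s per hop): 1.8e-05, 4.66667e-05, 0.02 ms; sum = 0.0200647 ms.
Processing at 2 router(s): 2 × 2.3 ms = 4.6 ms.
End-to-end = 5.01 ms.

5.01 ms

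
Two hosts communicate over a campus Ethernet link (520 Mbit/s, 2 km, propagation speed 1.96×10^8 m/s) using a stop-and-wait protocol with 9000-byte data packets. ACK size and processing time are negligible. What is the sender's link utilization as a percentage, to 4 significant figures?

87.15 %

t_tx = L/R = 72000/520000000 = 0.000138462 s.
t_prop = 2000/196000000 = 1.02041e-05 s; RTT = 2.04082e-05 s.
Cycle = t_tx + RTT = 0.00015887 s.
Utilization = t_tx / cycle = 0.000138462/0.00015887 = 87.15 %.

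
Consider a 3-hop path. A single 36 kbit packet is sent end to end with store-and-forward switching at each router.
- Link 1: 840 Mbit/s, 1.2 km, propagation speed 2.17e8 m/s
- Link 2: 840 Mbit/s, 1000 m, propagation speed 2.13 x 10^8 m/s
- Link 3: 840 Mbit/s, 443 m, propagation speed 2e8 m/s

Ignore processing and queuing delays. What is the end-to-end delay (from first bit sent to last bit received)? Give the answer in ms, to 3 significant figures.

L = 36000 bits.
Transmission delay per hop = L/R = 36000/840000000 = 0.0428571 ms; 3 hops → 0.128571 ms.
Propagation delays (d/s per hop): 0.00552995, 0.00469484, 0.002215 ms; sum = 0.0124398 ms.
End-to-end = 0.141 ms.

0.141 ms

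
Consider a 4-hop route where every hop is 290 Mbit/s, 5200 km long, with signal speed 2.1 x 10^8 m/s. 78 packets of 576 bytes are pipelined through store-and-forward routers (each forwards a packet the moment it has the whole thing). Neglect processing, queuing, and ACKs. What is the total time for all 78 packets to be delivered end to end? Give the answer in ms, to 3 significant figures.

Per-hop transmission t_tx = L/R = 4608/290000000 = 0.0158897 ms.
Per-hop propagation t_prop = 5200000/210000000 = 24.7619 ms.
Pipeline fill: first packet needs 4·t_tx to clear all hops; remaining 77 packets each add one t_tx.
Total = (4+78-1)·t_tx + 4·t_prop = 81·0.0158897 + 4·24.7619 = 100 ms.

100 ms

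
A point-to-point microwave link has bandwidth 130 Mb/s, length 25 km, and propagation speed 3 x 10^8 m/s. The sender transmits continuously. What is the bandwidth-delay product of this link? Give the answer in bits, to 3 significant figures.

10800 bits

Propagation delay = 25000 / 300000000 = 8.33333e-05 s.
BDP = R × t_prop = 130000000 × 8.33333e-05 = 10833.3 bits.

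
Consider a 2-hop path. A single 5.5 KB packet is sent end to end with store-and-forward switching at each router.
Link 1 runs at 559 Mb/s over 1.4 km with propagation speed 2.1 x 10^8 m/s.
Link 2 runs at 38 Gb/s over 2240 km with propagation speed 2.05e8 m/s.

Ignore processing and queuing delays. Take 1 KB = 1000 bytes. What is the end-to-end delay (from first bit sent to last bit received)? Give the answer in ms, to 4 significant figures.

11.01 ms

L = 44000 bits.
Transmission delays (L/R per hop): 0.078712, 0.00115789 ms; sum = 0.0798699 ms.
Propagation delays (d/s per hop): 0.00666667, 10.9268 ms; sum = 10.9335 ms.
End-to-end = 11.01 ms.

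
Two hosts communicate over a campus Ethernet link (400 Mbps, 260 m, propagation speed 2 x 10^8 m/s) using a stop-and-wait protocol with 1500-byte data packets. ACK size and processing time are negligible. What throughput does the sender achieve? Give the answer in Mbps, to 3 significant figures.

368 Mbps

t_tx = L/R = 12000/400000000 = 3e-05 s.
t_prop = 260/200000000 = 1.3e-06 s; RTT = 2.6e-06 s.
Cycle = t_tx + RTT = 3.26e-05 s.
Throughput = L / cycle = 12000 / 3.26e-05 = 368 Mbps.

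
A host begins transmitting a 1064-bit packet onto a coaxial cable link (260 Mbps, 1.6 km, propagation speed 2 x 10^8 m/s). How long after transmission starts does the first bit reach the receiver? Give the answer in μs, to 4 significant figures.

First bit experiences only propagation delay: d/s = 1600/200000000 = 8.000 μs.

8.000 μs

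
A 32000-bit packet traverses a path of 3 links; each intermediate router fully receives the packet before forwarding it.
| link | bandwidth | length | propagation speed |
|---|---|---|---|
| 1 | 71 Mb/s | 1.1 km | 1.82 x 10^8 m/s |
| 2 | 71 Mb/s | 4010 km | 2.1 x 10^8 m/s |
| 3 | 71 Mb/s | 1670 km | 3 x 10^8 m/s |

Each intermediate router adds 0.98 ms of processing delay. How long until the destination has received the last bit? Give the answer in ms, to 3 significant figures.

28.0 ms

Transmission delay per hop = L/R = 32000/71000000 = 0.450704 ms; 3 hops → 1.35211 ms.
Propagation delays (d/s per hop): 0.00604396, 19.0952, 5.56667 ms; sum = 24.6679 ms.
Processing at 2 router(s): 2 × 0.98 ms = 1.96 ms.
End-to-end = 28.0 ms.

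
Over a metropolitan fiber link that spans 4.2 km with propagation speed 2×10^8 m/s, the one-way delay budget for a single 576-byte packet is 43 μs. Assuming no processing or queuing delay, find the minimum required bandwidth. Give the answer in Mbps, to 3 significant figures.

L = 4608 bits.
Propagation delay = 4200 / 200000000 = 21 μs.
Transmission budget = 43 − 21 = 22 μs.
R ≥ L / t_tx = 4608 bits / 2.2e-05 s = 209 Mbps.

209 Mbps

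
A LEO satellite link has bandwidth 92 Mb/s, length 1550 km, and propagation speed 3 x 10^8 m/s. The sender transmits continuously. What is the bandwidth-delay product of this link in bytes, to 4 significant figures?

Propagation delay = 1550000 / 300000000 = 0.00516667 s.
BDP = R × t_prop = 92000000 × 0.00516667 = 475333 bits.
In bytes: 475333/8 = 59420 bytes.

59420 bytes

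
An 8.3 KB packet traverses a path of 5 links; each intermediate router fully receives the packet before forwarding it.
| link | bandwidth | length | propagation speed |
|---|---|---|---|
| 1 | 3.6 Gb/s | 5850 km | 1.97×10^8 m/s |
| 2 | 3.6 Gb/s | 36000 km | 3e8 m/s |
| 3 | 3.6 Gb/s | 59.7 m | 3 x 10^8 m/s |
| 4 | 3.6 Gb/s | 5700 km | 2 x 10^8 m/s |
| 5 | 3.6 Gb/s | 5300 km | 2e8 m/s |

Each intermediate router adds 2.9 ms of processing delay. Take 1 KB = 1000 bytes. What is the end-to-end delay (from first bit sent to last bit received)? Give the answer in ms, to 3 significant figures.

L = 66400 bits.
Transmission delay per hop = L/R = 66400/3600000000 = 0.0184444 ms; 5 hops → 0.0922222 ms.
Propagation delays (d/s per hop): 29.6954, 120, 0.000199, 28.5, 26.5 ms; sum = 204.696 ms.
Processing at 4 router(s): 4 × 2.9 ms = 11.6 ms.
End-to-end = 216 ms.

216 ms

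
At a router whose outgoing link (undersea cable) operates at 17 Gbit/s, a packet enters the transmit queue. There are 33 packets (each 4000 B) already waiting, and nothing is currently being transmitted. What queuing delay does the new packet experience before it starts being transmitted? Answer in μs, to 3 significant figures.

62.1 μs

Each queued packet: L/R = 32000/17000000000 = 1.88235 μs.
33 queued → 62.1176 μs.
Queuing delay = 62.1 μs.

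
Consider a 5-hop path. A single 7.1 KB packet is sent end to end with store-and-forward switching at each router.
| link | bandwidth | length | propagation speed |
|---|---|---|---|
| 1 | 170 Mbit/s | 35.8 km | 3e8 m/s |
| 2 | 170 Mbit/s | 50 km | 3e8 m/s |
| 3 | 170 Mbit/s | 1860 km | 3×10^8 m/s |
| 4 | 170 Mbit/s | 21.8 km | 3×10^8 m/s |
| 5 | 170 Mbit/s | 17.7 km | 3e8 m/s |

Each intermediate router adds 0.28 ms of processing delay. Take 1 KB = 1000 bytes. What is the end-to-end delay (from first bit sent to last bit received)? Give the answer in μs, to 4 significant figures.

9408 μs

L = 56800 bits.
Transmission delay per hop = L/R = 56800/170000000 = 334.118 μs; 5 hops → 1670.59 μs.
Propagation delays (d/s per hop): 119.333, 166.667, 6200, 72.6667, 59 μs; sum = 6617.67 μs.
Processing at 4 router(s): 4 × 0.28 ms = 1120 μs.
End-to-end = 9408 μs.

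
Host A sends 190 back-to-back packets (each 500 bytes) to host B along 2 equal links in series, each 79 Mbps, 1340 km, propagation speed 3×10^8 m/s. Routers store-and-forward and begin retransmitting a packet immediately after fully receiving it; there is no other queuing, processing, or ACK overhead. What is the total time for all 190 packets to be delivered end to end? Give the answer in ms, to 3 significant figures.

18.6 ms

Per-hop transmission t_tx = L/R = 4000/79000000 = 0.0506329 ms.
Per-hop propagation t_prop = 1340000/300000000 = 4.46667 ms.
Pipeline fill: first packet needs 2·t_tx to clear all hops; remaining 189 packets each add one t_tx.
Total = (2+190-1)·t_tx + 2·t_prop = 191·0.0506329 + 2·4.46667 = 18.6 ms.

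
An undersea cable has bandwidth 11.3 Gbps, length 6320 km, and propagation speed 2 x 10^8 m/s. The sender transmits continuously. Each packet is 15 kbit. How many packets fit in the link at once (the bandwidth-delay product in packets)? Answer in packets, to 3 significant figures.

23800 packets

Propagation delay = 6320000 / 200000000 = 0.0316 s.
BDP = R × t_prop = 11300000000 × 0.0316 = 357080000 bits.
In packets of 15000 bits: 23800 packets.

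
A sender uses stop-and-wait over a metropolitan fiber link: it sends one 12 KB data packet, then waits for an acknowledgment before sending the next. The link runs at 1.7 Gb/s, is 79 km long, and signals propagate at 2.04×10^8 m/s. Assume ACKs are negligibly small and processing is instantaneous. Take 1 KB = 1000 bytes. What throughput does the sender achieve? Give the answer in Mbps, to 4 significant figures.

t_tx = L/R = 96000/1700000000 = 5.64706e-05 s.
t_prop = 79000/204000000 = 0.000387255 s; RTT = 0.00077451 s.
Cycle = t_tx + RTT = 0.00083098 s.
Throughput = L / cycle = 96000 / 0.00083098 = 115.5 Mbps.

115.5 Mbps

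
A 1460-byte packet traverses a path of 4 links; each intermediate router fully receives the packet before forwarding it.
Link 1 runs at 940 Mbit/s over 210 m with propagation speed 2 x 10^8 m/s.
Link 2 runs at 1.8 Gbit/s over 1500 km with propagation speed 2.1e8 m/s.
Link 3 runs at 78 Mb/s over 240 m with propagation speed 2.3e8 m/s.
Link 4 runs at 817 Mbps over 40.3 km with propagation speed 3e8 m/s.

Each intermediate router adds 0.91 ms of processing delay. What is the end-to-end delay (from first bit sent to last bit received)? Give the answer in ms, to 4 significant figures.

L = 1460 × 8 = 11680 bits.
Transmission delays (L/R per hop): 0.0124255, 0.00648889, 0.149744, 0.0142962 ms; sum = 0.182954 ms.
Propagation delays (d/s per hop): 0.00105, 7.14286, 0.00104348, 0.134333 ms; sum = 7.27928 ms.
Processing at 3 router(s): 3 × 0.91 ms = 2.73 ms.
End-to-end = 10.19 ms.

10.19 ms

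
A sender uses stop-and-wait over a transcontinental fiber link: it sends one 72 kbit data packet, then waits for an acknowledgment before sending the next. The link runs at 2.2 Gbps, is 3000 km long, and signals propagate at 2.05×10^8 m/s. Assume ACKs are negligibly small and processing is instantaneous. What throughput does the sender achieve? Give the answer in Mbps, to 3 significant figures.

2.46 Mbps

t_tx = L/R = 72000/2200000000 = 3.27273e-05 s.
t_prop = 3000000/2.05e+08 = 0.0146341 s; RTT = 0.0292683 s.
Cycle = t_tx + RTT = 0.029301 s.
Throughput = L / cycle = 72000 / 0.029301 = 2.46 Mbps.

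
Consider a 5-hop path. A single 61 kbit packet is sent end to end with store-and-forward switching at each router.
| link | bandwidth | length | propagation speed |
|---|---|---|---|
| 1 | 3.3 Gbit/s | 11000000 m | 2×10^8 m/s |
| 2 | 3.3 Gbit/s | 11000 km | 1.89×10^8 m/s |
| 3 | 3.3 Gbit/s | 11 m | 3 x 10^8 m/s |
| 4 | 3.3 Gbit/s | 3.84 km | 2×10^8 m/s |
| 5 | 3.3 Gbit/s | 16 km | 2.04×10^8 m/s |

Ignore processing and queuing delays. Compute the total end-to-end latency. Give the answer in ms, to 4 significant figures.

113.4 ms

L = 61000 bits.
Transmission delay per hop = L/R = 61000/3300000000 = 0.0184848 ms; 5 hops → 0.0924242 ms.
Propagation delays (d/s per hop): 55, 58.2011, 3.66667e-05, 0.0192, 0.0784314 ms; sum = 113.299 ms.
End-to-end = 113.4 ms.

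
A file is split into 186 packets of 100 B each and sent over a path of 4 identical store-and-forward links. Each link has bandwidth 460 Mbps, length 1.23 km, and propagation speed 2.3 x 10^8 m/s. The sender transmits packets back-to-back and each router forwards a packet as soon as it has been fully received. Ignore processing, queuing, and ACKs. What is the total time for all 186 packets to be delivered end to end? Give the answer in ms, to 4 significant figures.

Per-hop transmission t_tx = L/R = 800/460000000 = 0.00173913 ms.
Per-hop propagation t_prop = 1230/2.3e+08 = 0.00534783 ms.
Pipeline fill: first packet needs 4·t_tx to clear all hops; remaining 185 packets each add one t_tx.
Total = (4+186-1)·t_tx + 4·t_prop = 189·0.00173913 + 4·0.00534783 = 0.3501 ms.

0.3501 ms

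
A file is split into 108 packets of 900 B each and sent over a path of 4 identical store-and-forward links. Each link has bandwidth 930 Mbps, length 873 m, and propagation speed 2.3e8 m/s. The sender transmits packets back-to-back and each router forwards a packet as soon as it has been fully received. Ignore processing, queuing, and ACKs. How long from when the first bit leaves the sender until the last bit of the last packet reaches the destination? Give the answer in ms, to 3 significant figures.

0.875 ms

Per-hop transmission t_tx = L/R = 7200/930000000 = 0.00774194 ms.
Per-hop propagation t_prop = 873/2.3e+08 = 0.00379565 ms.
Pipeline fill: first packet needs 4·t_tx to clear all hops; remaining 107 packets each add one t_tx.
Total = (4+108-1)·t_tx + 4·t_prop = 111·0.00774194 + 4·0.00379565 = 0.875 ms.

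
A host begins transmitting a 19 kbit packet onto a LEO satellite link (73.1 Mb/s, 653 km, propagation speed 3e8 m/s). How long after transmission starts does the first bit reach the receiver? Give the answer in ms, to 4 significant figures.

First bit experiences only propagation delay: d/s = 653000/300000000 = 2.177 ms.

2.177 ms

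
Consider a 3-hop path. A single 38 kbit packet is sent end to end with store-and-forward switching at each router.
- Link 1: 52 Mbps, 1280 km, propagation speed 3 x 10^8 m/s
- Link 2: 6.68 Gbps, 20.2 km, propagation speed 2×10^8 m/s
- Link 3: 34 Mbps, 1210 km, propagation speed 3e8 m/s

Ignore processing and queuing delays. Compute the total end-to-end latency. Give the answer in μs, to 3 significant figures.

L = 38000 bits.
Transmission delays (L/R per hop): 730.769, 5.68862, 1117.65 μs; sum = 1854.1 μs.
Propagation delays (d/s per hop): 4266.67, 101, 4033.33 μs; sum = 8401 μs.
End-to-end = 10300 μs.

10300 μs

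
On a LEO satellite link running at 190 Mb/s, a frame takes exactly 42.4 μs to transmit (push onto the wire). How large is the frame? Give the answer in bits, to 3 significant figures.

8060 bits

L = R × t_tx = 190000000 b/s × 4.24e-05 s = 8056 bits.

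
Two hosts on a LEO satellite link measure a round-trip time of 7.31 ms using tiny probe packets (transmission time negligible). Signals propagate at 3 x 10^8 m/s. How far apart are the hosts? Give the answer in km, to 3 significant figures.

One-way propagation = RTT/2 = 3.655 ms.
d = s × t = 300000000 × 0.003655 = 1100 km.

1100 km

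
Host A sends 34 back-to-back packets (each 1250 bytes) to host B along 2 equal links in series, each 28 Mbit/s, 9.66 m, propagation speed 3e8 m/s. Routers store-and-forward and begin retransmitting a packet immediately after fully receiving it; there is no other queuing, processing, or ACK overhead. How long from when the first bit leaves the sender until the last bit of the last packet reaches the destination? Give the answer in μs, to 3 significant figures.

Per-hop transmission t_tx = L/R = 10000/28000000 = 357.143 μs.
Per-hop propagation t_prop = 9.66/300000000 = 0.0322 μs.
Pipeline fill: first packet needs 2·t_tx to clear all hops; remaining 33 packets each add one t_tx.
Total = (2+34-1)·t_tx + 2·t_prop = 35·357.143 + 2·0.0322 = 12500 μs.

12500 μs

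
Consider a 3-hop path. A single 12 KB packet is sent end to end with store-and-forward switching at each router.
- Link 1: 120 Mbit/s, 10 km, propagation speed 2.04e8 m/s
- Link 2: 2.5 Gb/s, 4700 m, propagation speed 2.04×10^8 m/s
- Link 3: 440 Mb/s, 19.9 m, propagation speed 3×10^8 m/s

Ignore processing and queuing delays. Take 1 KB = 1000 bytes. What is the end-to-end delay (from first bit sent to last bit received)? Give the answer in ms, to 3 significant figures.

1.13 ms

L = 96000 bits.
Transmission delays (L/R per hop): 0.8, 0.0384, 0.218182 ms; sum = 1.05658 ms.
Propagation delays (d/s per hop): 0.0490196, 0.0230392, 6.63333e-05 ms; sum = 0.0721252 ms.
End-to-end = 1.13 ms.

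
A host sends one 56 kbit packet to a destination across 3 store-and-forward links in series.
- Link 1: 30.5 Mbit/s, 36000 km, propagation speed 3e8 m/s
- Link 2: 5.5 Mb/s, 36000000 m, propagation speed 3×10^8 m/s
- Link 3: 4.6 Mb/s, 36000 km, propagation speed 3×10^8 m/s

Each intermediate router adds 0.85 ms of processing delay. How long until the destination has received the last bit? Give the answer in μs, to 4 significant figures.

L = 56000 bits.
Transmission delays (L/R per hop): 1836.07, 10181.8, 12173.9 μs; sum = 24191.8 μs.
Propagation delays (d/s per hop): 120000, 120000, 120000 μs; sum = 360000 μs.
Processing at 2 router(s): 2 × 0.85 ms = 1700 μs.
End-to-end = 385900 μs.

385900 μs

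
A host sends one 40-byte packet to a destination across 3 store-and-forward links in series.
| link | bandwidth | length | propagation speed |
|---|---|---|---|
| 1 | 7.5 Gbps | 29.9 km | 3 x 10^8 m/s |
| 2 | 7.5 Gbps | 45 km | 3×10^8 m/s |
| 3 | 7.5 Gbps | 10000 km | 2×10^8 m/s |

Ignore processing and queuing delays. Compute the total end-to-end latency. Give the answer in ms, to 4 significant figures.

50.25 ms

L = 40 × 8 = 320 bits.
Transmission delay per hop = L/R = 320/7500000000 = 4.26667e-05 ms; 3 hops → 0.000128 ms.
Propagation delays (d/s per hop): 0.0996667, 0.15, 50 ms; sum = 50.2497 ms.
End-to-end = 50.25 ms.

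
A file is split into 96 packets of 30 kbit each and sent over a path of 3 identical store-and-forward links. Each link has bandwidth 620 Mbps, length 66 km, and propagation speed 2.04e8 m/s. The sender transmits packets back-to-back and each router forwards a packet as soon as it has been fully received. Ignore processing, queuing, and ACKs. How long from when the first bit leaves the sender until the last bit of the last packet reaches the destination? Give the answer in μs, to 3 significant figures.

Per-hop transmission t_tx = L/R = 30000/620000000 = 48.3871 μs.
Per-hop propagation t_prop = 66000/204000000 = 323.529 μs.
Pipeline fill: first packet needs 3·t_tx to clear all hops; remaining 95 packets each add one t_tx.
Total = (3+96-1)·t_tx + 3·t_prop = 98·48.3871 + 3·323.529 = 5710 μs.

5710 μs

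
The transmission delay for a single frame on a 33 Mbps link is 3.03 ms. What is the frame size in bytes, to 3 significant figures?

12500 bytes

L = R × t_tx = 33000000 b/s × 0.00303 s = 99990 bits.
In bytes: 99990 / 8 = 12500 bytes.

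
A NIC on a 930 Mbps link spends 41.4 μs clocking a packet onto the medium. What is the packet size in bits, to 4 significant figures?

L = R × t_tx = 930000000 b/s × 4.14e-05 s = 38502 bits.

38500 bits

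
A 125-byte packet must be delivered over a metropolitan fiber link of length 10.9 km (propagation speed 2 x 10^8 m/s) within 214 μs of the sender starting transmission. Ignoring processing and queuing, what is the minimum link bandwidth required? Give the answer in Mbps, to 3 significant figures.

6.27 Mbps

L = 1000 bits.
Propagation delay = 10900 / 200000000 = 54.5 μs.
Transmission budget = 214 − 54.5 = 159.5 μs.
R ≥ L / t_tx = 1000 bits / 0.0001595 s = 6.27 Mbps.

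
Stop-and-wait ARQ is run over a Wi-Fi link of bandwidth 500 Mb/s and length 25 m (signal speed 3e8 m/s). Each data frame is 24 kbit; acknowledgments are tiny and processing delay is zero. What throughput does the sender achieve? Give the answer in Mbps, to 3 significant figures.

498 Mbps

t_tx = L/R = 24000/500000000 = 4.8e-05 s.
t_prop = 25/300000000 = 8.33333e-08 s; RTT = 1.66667e-07 s.
Cycle = t_tx + RTT = 4.81667e-05 s.
Throughput = L / cycle = 24000 / 4.81667e-05 = 498 Mbps.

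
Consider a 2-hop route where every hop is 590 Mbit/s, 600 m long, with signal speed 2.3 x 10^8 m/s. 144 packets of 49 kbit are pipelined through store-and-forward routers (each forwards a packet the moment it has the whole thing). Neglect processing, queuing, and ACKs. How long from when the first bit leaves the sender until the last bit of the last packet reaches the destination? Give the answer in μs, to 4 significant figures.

Per-hop transmission t_tx = L/R = 49000/590000000 = 83.0508 μs.
Per-hop propagation t_prop = 600/2.3e+08 = 2.6087 μs.
Pipeline fill: first packet needs 2·t_tx to clear all hops; remaining 143 packets each add one t_tx.
Total = (2+144-1)·t_tx + 2·t_prop = 145·83.0508 + 2·2.6087 = 12050 μs.

12050 μs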